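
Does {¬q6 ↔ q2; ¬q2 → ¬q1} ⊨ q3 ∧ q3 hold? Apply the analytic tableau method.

Initial set: {T (¬q6 ↔ q2); T (¬q2 → ¬q1); F (q3 ∧ q3)}.
T (¬q6 ↔ q2): β-rule — branch into T ¬q6, T q2  //  F ¬q6, F q2.
  branch 1 (add T ¬q6, T q2):
    T (¬q2 → ¬q1): β-rule — branch into F ¬q2  //  T ¬q1.
      branch 1.1 (add F ¬q2):
        F (q3 ∧ q3): β-rule — branch into F q3  //  F q3.
          branch 1.1.1 (add F q3):
            ○ open, literals {q2=1, q3=0, q6=0}.
          branch 1.1.2 (add F q3):
            ○ open, literals {q2=1, q3=0, q6=0}.
      branch 1.2 (add T ¬q1):
        F (q3 ∧ q3): β-rule — branch into F q3  //  F q3.
          branch 1.2.1 (add F q3):
            ○ open, literals {q1=0, q2=1, q3=0, q6=0}.
          branch 1.2.2 (add F q3):
            ○ open, literals {q1=0, q2=1, q3=0, q6=0}.
  branch 2 (add F ¬q6, F q2):
    T (¬q2 → ¬q1): β-rule — branch into F ¬q2  //  T ¬q1.
      branch 2.1 (add F ¬q2):
        × closes — contains both q2 and ¬q2.
      branch 2.2 (add T ¬q1):
        F (q3 ∧ q3): β-rule — branch into F q3  //  F q3.
          branch 2.2.1 (add F q3):
            ○ open, literals {q1=0, q2=0, q3=0, q6=1}.
          branch 2.2.2 (add F q3):
            ○ open, literals {q1=0, q2=0, q3=0, q6=1}.
1 branch closed, 6 open.
An open branch gives a countermodel: q2=1, q3=0, q6=0 (unmentioned atoms arbitrary); the premises hold there but the conclusion fails.

No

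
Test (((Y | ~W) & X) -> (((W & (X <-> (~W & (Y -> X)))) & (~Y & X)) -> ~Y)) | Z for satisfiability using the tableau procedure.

Satisfiable

Initial set: {((((Y | ~W) & X) -> (((W & (X <-> (~W & (Y -> X)))) & (~Y & X)) -> ~Y)) | Z)}.
((((Y | ~W) & X) -> (((W & (X <-> (~W & (Y -> X)))) & (~Y & X)) -> ~Y)) | Z): β-rule — branch into (((Y | ~W) & X) -> (((W & (X <-> (~W & (Y -> X)))) & (~Y & X)) -> ~Y))  //  Z.
  branch 1 (add (((Y | ~W) & X) -> (((W & (X <-> (~W & (Y -> X)))) & (~Y & X)) -> ~Y))):
    (((Y | ~W) & X) -> (((W & (X <-> (~W & (Y -> X)))) & (~Y & X)) -> ~Y)): β-rule — branch into ~((Y | ~W) & X)  //  (((W & (X <-> (~W & (Y -> X)))) & (~Y & X)) -> ~Y).
      branch 1.1 (add ~((Y | ~W) & X)):
        ~((Y | ~W) & X): β-rule — branch into ~(Y | ~W)  //  ~X.
          branch 1.1.1 (add ~(Y | ~W)):
            ~(Y | ~W): α-rule — add ~Y, ~~W.
            ○ open, literals {W=1, Y=0}.
          branch 1.1.2 (add ~X):
            ○ open, literals {X=0}.
      branch 1.2 (add (((W & (X <-> (~W & (Y -> X)))) & (~Y & X)) -> ~Y)):
        (((W & (X <-> (~W & (Y -> X)))) & (~Y & X)) -> ~Y): β-rule — branch into ~((W & (X <-> (~W & (Y -> X)))) & (~Y & X))  //  ~Y.
          branch 1.2.1 (add ~((W & (X <-> (~W & (Y -> X)))) & (~Y & X))):
            ~((W & (X <-> (~W & (Y -> X)))) & (~Y & X)): β-rule — branch into ~(W & (X <-> (~W & (Y -> X))))  //  ~(~Y & X).
              branch 1.2.1.1 (add ~(W & (X <-> (~W & (Y -> X))))):
                ~(W & (X <-> (~W & (Y -> X)))): β-rule — branch into ~W  //  ~(X <-> (~W & (Y -> X))).
                  branch 1.2.1.1.1 (add ~W):
                    ○ open, literals {W=0}.
                  branch 1.2.1.1.2 (add ~(X <-> (~W & (Y -> X)))):
                    ~(X <-> (~W & (Y -> X))): β-rule — branch into X, ~(~W & (Y -> X))  //  ~X, (~W & (Y -> X)).
                      branch 1.2.1.1.2.1 (add X, ~(~W & (Y -> X))):
                        ~(~W & (Y -> X)): β-rule — branch into ~~W  //  ~(Y -> X).
                          branch 1.2.1.1.2.1.1 (add ~~W):
                            ○ open, literals {W=1, X=1}.
                          branch 1.2.1.1.2.1.2 (add ~(Y -> X)):
                            ~(Y -> X): α-rule — add Y, ~X.
                            × closes — contains both X and ~X.
                      branch 1.2.1.1.2.2 (add ~X, (~W & (Y -> X))):
                        (~W & (Y -> X)): α-rule — add ~W, (Y -> X).
                        (Y -> X): β-rule — branch into ~Y  //  X.
                          branch 1.2.1.1.2.2.1 (add ~Y):
                            ○ open, literals {W=0, X=0, Y=0}.
                          branch 1.2.1.1.2.2.2 (add X):
                            × closes — contains both X and ~X.
              branch 1.2.1.2 (add ~(~Y & X)):
                ~(~Y & X): β-rule — branch into ~~Y  //  ~X.
                  branch 1.2.1.2.1 (add ~~Y):
                    ○ open, literals {Y=1}.
                  branch 1.2.1.2.2 (add ~X):
                    ○ open, literals {X=0}.
          branch 1.2.2 (add ~Y):
            ○ open, literals {Y=0}.
  branch 2 (add Z):
    ○ open, literals {Z=1}.
2 branches closed, 9 open.
An open branch gives a satisfying assignment: W=1, Y=0.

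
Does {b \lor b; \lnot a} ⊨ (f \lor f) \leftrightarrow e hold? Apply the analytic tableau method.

Initial set: {(b \lor b); \lnot a; \lnot ((f \lor f) \leftrightarrow e)}.
(b \lor b): β-rule — branch into b  //  b.
  branch 1 (add b):
    \lnot ((f \lor f) \leftrightarrow e): β-rule — branch into (f \lor f), \lnot e  //  \lnot (f \lor f), e.
      branch 1.1 (add (f \lor f), \lnot e):
        (f \lor f): β-rule — branch into f  //  f.
          branch 1.1.1 (add f):
            ○ open, literals {a=F, b=T, e=F, f=T}.
          branch 1.1.2 (add f):
            ○ open, literals {a=F, b=T, e=F, f=T}.
      branch 1.2 (add \lnot (f \lor f), e):
        \lnot (f \lor f): α-rule — add \lnot f, \lnot f.
        ○ open, literals {a=F, b=T, e=T, f=F}.
  branch 2 (add b):
    \lnot ((f \lor f) \leftrightarrow e): β-rule — branch into (f \lor f), \lnot e  //  \lnot (f \lor f), e.
      branch 2.1 (add (f \lor f), \lnot e):
        (f \lor f): β-rule — branch into f  //  f.
          branch 2.1.1 (add f):
            ○ open, literals {a=F, b=T, e=F, f=T}.
          branch 2.1.2 (add f):
            ○ open, literals {a=F, b=T, e=F, f=T}.
      branch 2.2 (add \lnot (f \lor f), e):
        \lnot (f \lor f): α-rule — add \lnot f, \lnot f.
        ○ open, literals {a=F, b=T, e=T, f=F}.
0 branches closed, 6 open.
An open branch gives a countermodel: a=F, b=T, e=F, f=T (unmentioned atoms arbitrary); the premises hold there but the conclusion fails.

No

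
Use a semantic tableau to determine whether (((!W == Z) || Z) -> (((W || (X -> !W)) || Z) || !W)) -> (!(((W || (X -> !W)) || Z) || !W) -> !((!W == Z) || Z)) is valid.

Assume the negation and expand:
Initial set: {!((((!W == Z) || Z) -> (((W || (X -> !W)) || Z) || !W)) -> (!(((W || (X -> !W)) || Z) || !W) -> !((!W == Z) || Z)))}.
!((((!W == Z) || Z) -> (((W || (X -> !W)) || Z) || !W)) -> (!(((W || (X -> !W)) || Z) || !W) -> !((!W == Z) || Z))): α-rule — add (((!W == Z) || Z) -> (((W || (X -> !W)) || Z) || !W)), !(!(((W || (X -> !W)) || Z) || !W) -> !((!W == Z) || Z)).
!(!(((W || (X -> !W)) || Z) || !W) -> !((!W == Z) || Z)): α-rule — add !(((W || (X -> !W)) || Z) || !W), !!((!W == Z) || Z).
!(((W || (X -> !W)) || Z) || !W): α-rule — add !((W || (X -> !W)) || Z), !!W.
!((W || (X -> !W)) || Z): α-rule — add !(W || (X -> !W)), !Z.
!(W || (X -> !W)): α-rule — add !W, !(X -> !W).
× closes — contains both W and !W.
All 1 branch closes.
Every branch closed, so the negation is unsatisfiable and the formula is valid.

Valid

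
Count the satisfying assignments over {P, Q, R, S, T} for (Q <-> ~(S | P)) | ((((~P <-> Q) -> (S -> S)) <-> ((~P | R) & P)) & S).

18

Initial set: {T ((Q <-> ~(S | P)) | ((((~P <-> Q) -> (S -> S)) <-> ((~P | R) & P)) & S))}.
T ((Q <-> ~(S | P)) | ((((~P <-> Q) -> (S -> S)) <-> ((~P | R) & P)) & S)): β-rule — branch into T (Q <-> ~(S | P))  //  T ((((~P <-> Q) -> (S -> S)) <-> ((~P | R) & P)) & S).
  branch 1 (add T (Q <-> ~(S | P))):
    T (Q <-> ~(S | P)): β-rule — branch into T Q, T ~(S | P)  //  F Q, F ~(S | P).
      branch 1.1 (add T Q, T ~(S | P)):
        T ~(S | P): α-rule — add F S, F P.
        ○ open, literals {P=0, Q=1, S=0}.
      branch 1.2 (add F Q, F ~(S | P)):
        F ~(S | P): β-rule — branch into T S  //  T P.
          branch 1.2.1 (add T S):
            ○ open, literals {Q=0, S=1}.
          branch 1.2.2 (add T P):
            ○ open, literals {P=1, Q=0}.
  branch 2 (add T ((((~P <-> Q) -> (S -> S)) <-> ((~P | R) & P)) & S)):
    T ((((~P <-> Q) -> (S -> S)) <-> ((~P | R) & P)) & S): α-rule — add T (((~P <-> Q) -> (S -> S)) <-> ((~P | R) & P)), T S.
    T (((~P <-> Q) -> (S -> S)) <-> ((~P | R) & P)): β-rule — branch into T ((~P <-> Q) -> (S -> S)), T ((~P | R) & P)  //  F ((~P <-> Q) -> (S -> S)), F ((~P | R) & P).
      branch 2.1 (add T ((~P <-> Q) -> (S -> S)), T ((~P | R) & P)):
        T ((~P | R) & P): α-rule — add T (~P | R), T P.
        T ((~P <-> Q) -> (S -> S)): β-rule — branch into F (~P <-> Q)  //  T (S -> S).
          branch 2.1.1 (add F (~P <-> Q)):
            T (~P | R): β-rule — branch into T ~P  //  T R.
              branch 2.1.1.1 (add T ~P):
                × closes — contains both P and ~P.
              branch 2.1.1.2 (add T R):
                F (~P <-> Q): β-rule — branch into T ~P, F Q  //  F ~P, T Q.
                  branch 2.1.1.2.1 (add T ~P, F Q):
                    × closes — contains both P and ~P.
                  branch 2.1.1.2.2 (add F ~P, T Q):
                    ○ open, literals {P=1, Q=1, R=1, S=1}.
          branch 2.1.2 (add T (S -> S)):
            T (~P | R): β-rule — branch into T ~P  //  T R.
              branch 2.1.2.1 (add T ~P):
                × closes — contains both P and ~P.
              branch 2.1.2.2 (add T R):
                T (S -> S): β-rule — branch into F S  //  T S.
                  branch 2.1.2.2.1 (add F S):
                    × closes — contains both S and ~S.
                  branch 2.1.2.2.2 (add T S):
                    ○ open, literals {P=1, R=1, S=1}.
      branch 2.2 (add F ((~P <-> Q) -> (S -> S)), F ((~P | R) & P)):
        F ((~P <-> Q) -> (S -> S)): α-rule — add T (~P <-> Q), F (S -> S).
        F (S -> S): α-rule — add T S, F S.
        × closes — contains both S and ~S.
5 branches closed, 5 open.
Each open branch fixes some atoms; the unmentioned ones are free. Counting distinct full assignments: branch {P=0, Q=1, S=0} (R, T) contributes 4 new; branch {Q=0, S=1} (P, R, T) contributes 8 new; branch {P=1, Q=0} (R, S, T) contributes 4 new; branch {P=1, Q=1, R=1, S=1} (T) contributes 2 new; branch {P=1, R=1, S=1} (Q, T) contributes 0 new. Total: 18.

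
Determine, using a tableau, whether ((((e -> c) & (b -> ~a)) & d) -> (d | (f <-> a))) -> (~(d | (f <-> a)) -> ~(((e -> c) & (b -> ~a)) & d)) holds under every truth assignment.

Valid

Assume the negation and expand:
Initial set: {F (((((e -> c) & (b -> ~a)) & d) -> (d | (f <-> a))) -> (~(d | (f <-> a)) -> ~(((e -> c) & (b -> ~a)) & d)))}.
F (((((e -> c) & (b -> ~a)) & d) -> (d | (f <-> a))) -> (~(d | (f <-> a)) -> ~(((e -> c) & (b -> ~a)) & d))): α-rule — add T ((((e -> c) & (b -> ~a)) & d) -> (d | (f <-> a))), F (~(d | (f <-> a)) -> ~(((e -> c) & (b -> ~a)) & d)).
F (~(d | (f <-> a)) -> ~(((e -> c) & (b -> ~a)) & d)): α-rule — add T ~(d | (f <-> a)), F ~(((e -> c) & (b -> ~a)) & d).
T ~(d | (f <-> a)): α-rule — add F d, F (f <-> a).
F ~(((e -> c) & (b -> ~a)) & d): α-rule — add T ((e -> c) & (b -> ~a)), T d.
× closes — contains both d and ~d.
All 1 branch closes.
Every branch closed, so the negation is unsatisfiable and the formula is valid.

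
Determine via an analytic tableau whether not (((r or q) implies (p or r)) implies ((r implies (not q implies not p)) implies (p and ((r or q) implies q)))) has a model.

Initial set: {T not (((r or q) implies (p or r)) implies ((r implies (not q implies not p)) implies (p and ((r or q) implies q))))}.
T not (((r or q) implies (p or r)) implies ((r implies (not q implies not p)) implies (p and ((r or q) implies q)))): α-rule — add T ((r or q) implies (p or r)), F ((r implies (not q implies not p)) implies (p and ((r or q) implies q))).
F ((r implies (not q implies not p)) implies (p and ((r or q) implies q))): α-rule — add T (r implies (not q implies not p)), F (p and ((r or q) implies q)).
T ((r or q) implies (p or r)): β-rule — branch into F (r or q)  //  T (p or r).
  branch 1 (add F (r or q)):
    F (r or q): α-rule — add F r, F q.
    T (r implies (not q implies not p)): β-rule — branch into F r  //  T (not q implies not p).
      branch 1.1 (add F r):
        F (p and ((r or q) implies q)): β-rule — branch into F p  //  F ((r or q) implies q).
          branch 1.1.1 (add F p):
            ○ open, literals {p=false, q=false, r=false}.
          branch 1.1.2 (add F ((r or q) implies q)):
            F ((r or q) implies q): α-rule — add T (r or q), F q.
            T (r or q): β-rule — branch into T r  //  T q.
              branch 1.1.2.1 (add T r):
                × closes — contains both r and not r.
              branch 1.1.2.2 (add T q):
                × closes — contains both q and not q.
      branch 1.2 (add T (not q implies not p)):
        F (p and ((r or q) implies q)): β-rule — branch into F p  //  F ((r or q) implies q).
          branch 1.2.1 (add F p):
            T (not q implies not p): β-rule — branch into F not q  //  T not p.
              branch 1.2.1.1 (add F not q):
                × closes — contains both q and not q.
              branch 1.2.1.2 (add T not p):
                ○ open, literals {p=false, q=false, r=false}.
          branch 1.2.2 (add F ((r or q) implies q)):
            F ((r or q) implies q): α-rule — add T (r or q), F q.
            T (not q implies not p): β-rule — branch into F not q  //  T not p.
              branch 1.2.2.1 (add F not q):
                × closes — contains both q and not q.
              branch 1.2.2.2 (add T not p):
                T (r or q): β-rule — branch into T r  //  T q.
                  branch 1.2.2.2.1 (add T r):
                    × closes — contains both r and not r.
                  branch 1.2.2.2.2 (add T q):
                    × closes — contains both q and not q.
  branch 2 (add T (p or r)):
    T (r implies (not q implies not p)): β-rule — branch into F r  //  T (not q implies not p).
      branch 2.1 (add F r):
        F (p and ((r or q) implies q)): β-rule — branch into F p  //  F ((r or q) implies q).
          branch 2.1.1 (add F p):
            T (p or r): β-rule — branch into T p  //  T r.
              branch 2.1.1.1 (add T p):
                × closes — contains both p and not p.
              branch 2.1.1.2 (add T r):
                × closes — contains both r and not r.
          branch 2.1.2 (add F ((r or q) implies q)):
            F ((r or q) implies q): α-rule — add T (r or q), F q.
            T (p or r): β-rule — branch into T p  //  T r.
              branch 2.1.2.1 (add T p):
                T (r or q): β-rule — branch into T r  //  T q.
                  branch 2.1.2.1.1 (add T r):
                    × closes — contains both r and not r.
                  branch 2.1.2.1.2 (add T q):
                    × closes — contains both q and not q.
              branch 2.1.2.2 (add T r):
                × closes — contains both r and not r.
      branch 2.2 (add T (not q implies not p)):
        F (p and ((r or q) implies q)): β-rule — branch into F p  //  F ((r or q) implies q).
          branch 2.2.1 (add F p):
            T (p or r): β-rule — branch into T p  //  T r.
              branch 2.2.1.1 (add T p):
                × closes — contains both p and not p.
              branch 2.2.1.2 (add T r):
                T (not q implies not p): β-rule — branch into F not q  //  T not p.
                  branch 2.2.1.2.1 (add F not q):
                    ○ open, literals {p=false, q=true, r=true}.
                  branch 2.2.1.2.2 (add T not p):
                    ○ open, literals {p=false, r=true}.
          branch 2.2.2 (add F ((r or q) implies q)):
            F ((r or q) implies q): α-rule — add T (r or q), F q.
            T (p or r): β-rule — branch into T p  //  T r.
              branch 2.2.2.1 (add T p):
                T (not q implies not p): β-rule — branch into F not q  //  T not p.
                  branch 2.2.2.1.1 (add F not q):
                    × closes — contains both q and not q.
                  branch 2.2.2.1.2 (add T not p):
                    × closes — contains both p and not p.
              branch 2.2.2.2 (add T r):
                T (not q implies not p): β-rule — branch into F not q  //  T not p.
                  branch 2.2.2.2.1 (add F not q):
                    × closes — contains both q and not q.
                  branch 2.2.2.2.2 (add T not p):
                    T (r or q): β-rule — branch into T r  //  T q.
                      branch 2.2.2.2.2.1 (add T r):
                        ○ open, literals {p=false, q=false, r=true}.
                      branch 2.2.2.2.2.2 (add T q):
                        × closes — contains both q and not q.
16 branches closed, 5 open.
An open branch gives a satisfying assignment: p=false, q=false, r=false.

Satisfiable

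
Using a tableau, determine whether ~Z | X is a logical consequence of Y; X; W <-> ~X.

Yes

Initial set: {Y; X; (W <-> ~X); ~(~Z | X)}.
~(~Z | X): α-rule — add ~~Z, ~X.
× closes — contains both X and ~X.
All 1 branch closes.
Every branch closed, so the premises entail the conclusion.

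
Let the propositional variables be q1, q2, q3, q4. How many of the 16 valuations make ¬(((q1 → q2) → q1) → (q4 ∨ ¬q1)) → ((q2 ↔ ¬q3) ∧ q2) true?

13

Initial set: {(¬(((q1 → q2) → q1) → (q4 ∨ ¬q1)) → ((q2 ↔ ¬q3) ∧ q2))}.
(¬(((q1 → q2) → q1) → (q4 ∨ ¬q1)) → ((q2 ↔ ¬q3) ∧ q2)): β-rule — branch into ¬¬(((q1 → q2) → q1) → (q4 ∨ ¬q1))  //  ((q2 ↔ ¬q3) ∧ q2).
  branch 1 (add ¬¬(((q1 → q2) → q1) → (q4 ∨ ¬q1))):
    ¬¬(((q1 → q2) → q1) → (q4 ∨ ¬q1)): β-rule — branch into ¬((q1 → q2) → q1)  //  (q4 ∨ ¬q1).
      branch 1.1 (add ¬((q1 → q2) → q1)):
        ¬((q1 → q2) → q1): α-rule — add (q1 → q2), ¬q1.
        (q1 → q2): β-rule — branch into ¬q1  //  q2.
          branch 1.1.1 (add ¬q1):
            ○ open, literals {q1=false}.
          branch 1.1.2 (add q2):
            ○ open, literals {q1=false, q2=true}.
      branch 1.2 (add (q4 ∨ ¬q1)):
        (q4 ∨ ¬q1): β-rule — branch into q4  //  ¬q1.
          branch 1.2.1 (add q4):
            ○ open, literals {q4=true}.
          branch 1.2.2 (add ¬q1):
            ○ open, literals {q1=false}.
  branch 2 (add ((q2 ↔ ¬q3) ∧ q2)):
    ((q2 ↔ ¬q3) ∧ q2): α-rule — add (q2 ↔ ¬q3), q2.
    (q2 ↔ ¬q3): β-rule — branch into q2, ¬q3  //  ¬q2, ¬¬q3.
      branch 2.1 (add q2, ¬q3):
        ○ open, literals {q2=true, q3=false}.
      branch 2.2 (add ¬q2, ¬¬q3):
        × closes — contains both q2 and ¬q2.
1 branch closed, 5 open.
Each open branch fixes some atoms; the unmentioned ones are free. Counting distinct full assignments: branch {q1=false} (q2, q3, q4) contributes 8 new; branch {q1=false, q2=true} (q3, q4) contributes 0 new; branch {q4=true} (q1, q2, q3) contributes 4 new; branch {q1=false} (q2, q3, q4) contributes 0 new; branch {q2=true, q3=false} (q1, q4) contributes 1 new. Total: 13.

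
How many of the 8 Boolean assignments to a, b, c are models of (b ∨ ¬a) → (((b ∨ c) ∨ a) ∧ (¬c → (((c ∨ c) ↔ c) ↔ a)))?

6

Initial set: {((b ∨ ¬a) → (((b ∨ c) ∨ a) ∧ (¬c → (((c ∨ c) ↔ c) ↔ a))))}.
((b ∨ ¬a) → (((b ∨ c) ∨ a) ∧ (¬c → (((c ∨ c) ↔ c) ↔ a)))): β-rule — branch into ¬(b ∨ ¬a)  //  (((b ∨ c) ∨ a) ∧ (¬c → (((c ∨ c) ↔ c) ↔ a))).
  branch 1 (add ¬(b ∨ ¬a)):
    ¬(b ∨ ¬a): α-rule — add ¬b, ¬¬a.
    ○ open, literals {a=true, b=false}.
  branch 2 (add (((b ∨ c) ∨ a) ∧ (¬c → (((c ∨ c) ↔ c) ↔ a)))):
    (((b ∨ c) ∨ a) ∧ (¬c → (((c ∨ c) ↔ c) ↔ a))): α-rule — add ((b ∨ c) ∨ a), (¬c → (((c ∨ c) ↔ c) ↔ a)).
    ((b ∨ c) ∨ a): β-rule — branch into (b ∨ c)  //  a.
      branch 2.1 (add (b ∨ c)):
        (¬c → (((c ∨ c) ↔ c) ↔ a)): β-rule — branch into ¬¬c  //  (((c ∨ c) ↔ c) ↔ a).
          branch 2.1.1 (add ¬¬c):
            (b ∨ c): β-rule — branch into b  //  c.
              branch 2.1.1.1 (add b):
                ○ open, literals {b=true, c=true}.
              branch 2.1.1.2 (add c):
                ○ open, literals {c=true}.
          branch 2.1.2 (add (((c ∨ c) ↔ c) ↔ a)):
            (b ∨ c): β-rule — branch into b  //  c.
              branch 2.1.2.1 (add b):
                (((c ∨ c) ↔ c) ↔ a): β-rule — branch into ((c ∨ c) ↔ c), a  //  ¬((c ∨ c) ↔ c), ¬a.
                  branch 2.1.2.1.1 (add ((c ∨ c) ↔ c), a):
                    ((c ∨ c) ↔ c): β-rule — branch into (c ∨ c), c  //  ¬(c ∨ c), ¬c.
                      branch 2.1.2.1.1.1 (add (c ∨ c), c):
                        (c ∨ c): β-rule — branch into c  //  c.
                          branch 2.1.2.1.1.1.1 (add c):
                            ○ open, literals {a=true, b=true, c=true}.
                          branch 2.1.2.1.1.1.2 (add c):
                            ○ open, literals {a=true, b=true, c=true}.
                      branch 2.1.2.1.1.2 (add ¬(c ∨ c), ¬c):
                        ¬(c ∨ c): α-rule — add ¬c, ¬c.
                        ○ open, literals {a=true, b=true, c=false}.
                  branch 2.1.2.1.2 (add ¬((c ∨ c) ↔ c), ¬a):
                    ¬((c ∨ c) ↔ c): β-rule — branch into (c ∨ c), ¬c  //  ¬(c ∨ c), c.
                      branch 2.1.2.1.2.1 (add (c ∨ c), ¬c):
                        (c ∨ c): β-rule — branch into c  //  c.
                          branch 2.1.2.1.2.1.1 (add c):
                            × closes — contains both c and ¬c.
                          branch 2.1.2.1.2.1.2 (add c):
                            × closes — contains both c and ¬c.
                      branch 2.1.2.1.2.2 (add ¬(c ∨ c), c):
                        ¬(c ∨ c): α-rule — add ¬c, ¬c.
                        × closes — contains both c and ¬c.
              branch 2.1.2.2 (add c):
                (((c ∨ c) ↔ c) ↔ a): β-rule — branch into ((c ∨ c) ↔ c), a  //  ¬((c ∨ c) ↔ c), ¬a.
                  branch 2.1.2.2.1 (add ((c ∨ c) ↔ c), a):
                    ((c ∨ c) ↔ c): β-rule — branch into (c ∨ c), c  //  ¬(c ∨ c), ¬c.
                      branch 2.1.2.2.1.1 (add (c ∨ c), c):
                        (c ∨ c): β-rule — branch into c  //  c.
                          branch 2.1.2.2.1.1.1 (add c):
                            ○ open, literals {a=true, c=true}.
                          branch 2.1.2.2.1.1.2 (add c):
                            ○ open, literals {a=true, c=true}.
                      branch 2.1.2.2.1.2 (add ¬(c ∨ c), ¬c):
                        × closes — contains both c and ¬c.
                  branch 2.1.2.2.2 (add ¬((c ∨ c) ↔ c), ¬a):
                    ¬((c ∨ c) ↔ c): β-rule — branch into (c ∨ c), ¬c  //  ¬(c ∨ c), c.
                      branch 2.1.2.2.2.1 (add (c ∨ c), ¬c):
                        × closes — contains both c and ¬c.
                      branch 2.1.2.2.2.2 (add ¬(c ∨ c), c):
                        ¬(c ∨ c): α-rule — add ¬c, ¬c.
                        × closes — contains both c and ¬c.
      branch 2.2 (add a):
        (¬c → (((c ∨ c) ↔ c) ↔ a)): β-rule — branch into ¬¬c  //  (((c ∨ c) ↔ c) ↔ a).
          branch 2.2.1 (add ¬¬c):
            ○ open, literals {a=true, c=true}.
          branch 2.2.2 (add (((c ∨ c) ↔ c) ↔ a)):
            (((c ∨ c) ↔ c) ↔ a): β-rule — branch into ((c ∨ c) ↔ c), a  //  ¬((c ∨ c) ↔ c), ¬a.
              branch 2.2.2.1 (add ((c ∨ c) ↔ c), a):
                ((c ∨ c) ↔ c): β-rule — branch into (c ∨ c), c  //  ¬(c ∨ c), ¬c.
                  branch 2.2.2.1.1 (add (c ∨ c), c):
                    (c ∨ c): β-rule — branch into c  //  c.
                      branch 2.2.2.1.1.1 (add c):
                        ○ open, literals {a=true, c=true}.
                      branch 2.2.2.1.1.2 (add c):
                        ○ open, literals {a=true, c=true}.
                  branch 2.2.2.1.2 (add ¬(c ∨ c), ¬c):
                    ¬(c ∨ c): α-rule — add ¬c, ¬c.
                    ○ open, literals {a=true, c=false}.
              branch 2.2.2.2 (add ¬((c ∨ c) ↔ c), ¬a):
                × closes — contains both a and ¬a.
7 branches closed, 12 open.
Each open branch fixes some atoms; the unmentioned ones are free. Counting distinct full assignments: branch {a=true, b=false} (c) contributes 2 new; branch {b=true, c=true} (a) contributes 2 new; branch {c=true} (a, b) contributes 1 new; branch {a=true, b=true, c=true} (none free) contributes 0 new; branch {a=true, b=true, c=true} (none free) contributes 0 new; branch {a=true, b=true, c=false} (none free) contributes 1 new; branch {a=true, c=true} (b) contributes 0 new; branch {a=true, c=true} (b) contributes 0 new; branch {a=true, c=true} (b) contributes 0 new; branch {a=true, c=true} (b) contributes 0 new; branch {a=true, c=true} (b) contributes 0 new; branch {a=true, c=false} (b) contributes 0 new. Total: 6.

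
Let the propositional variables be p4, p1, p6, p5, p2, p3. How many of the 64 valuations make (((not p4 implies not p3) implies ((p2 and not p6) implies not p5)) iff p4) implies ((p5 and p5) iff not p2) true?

50

Initial set: {T ((((not p4 implies not p3) implies ((p2 and not p6) implies not p5)) iff p4) implies ((p5 and p5) iff not p2))}.
T ((((not p4 implies not p3) implies ((p2 and not p6) implies not p5)) iff p4) implies ((p5 and p5) iff not p2)): β-rule — branch into F (((not p4 implies not p3) implies ((p2 and not p6) implies not p5)) iff p4)  //  T ((p5 and p5) iff not p2).
  branch 1 (add F (((not p4 implies not p3) implies ((p2 and not p6) implies not p5)) iff p4)):
    F (((not p4 implies not p3) implies ((p2 and not p6) implies not p5)) iff p4): β-rule — branch into T ((not p4 implies not p3) implies ((p2 and not p6) implies not p5)), F p4  //  F ((not p4 implies not p3) implies ((p2 and not p6) implies not p5)), T p4.
      branch 1.1 (add T ((not p4 implies not p3) implies ((p2 and not p6) implies not p5)), F p4):
        T ((not p4 implies not p3) implies ((p2 and not p6) implies not p5)): β-rule — branch into F (not p4 implies not p3)  //  T ((p2 and not p6) implies not p5).
          branch 1.1.1 (add F (not p4 implies not p3)):
            F (not p4 implies not p3): α-rule — add T not p4, F not p3.
            ○ open, literals {p3=1, p4=0}.
          branch 1.1.2 (add T ((p2 and not p6) implies not p5)):
            T ((p2 and not p6) implies not p5): β-rule — branch into F (p2 and not p6)  //  T not p5.
              branch 1.1.2.1 (add F (p2 and not p6)):
                F (p2 and not p6): β-rule — branch into F p2  //  F not p6.
                  branch 1.1.2.1.1 (add F p2):
                    ○ open, literals {p2=0, p4=0}.
                  branch 1.1.2.1.2 (add F not p6):
                    ○ open, literals {p4=0, p6=1}.
              branch 1.1.2.2 (add T not p5):
                ○ open, literals {p4=0, p5=0}.
      branch 1.2 (add F ((not p4 implies not p3) implies ((p2 and not p6) implies not p5)), T p4):
        F ((not p4 implies not p3) implies ((p2 and not p6) implies not p5)): α-rule — add T (not p4 implies not p3), F ((p2 and not p6) implies not p5).
        F ((p2 and not p6) implies not p5): α-rule — add T (p2 and not p6), F not p5.
        T (p2 and not p6): α-rule — add T p2, T not p6.
        T (not p4 implies not p3): β-rule — branch into F not p4  //  T not p3.
          branch 1.2.1 (add F not p4):
            ○ open, literals {p2=1, p4=1, p5=1, p6=0}.
          branch 1.2.2 (add T not p3):
            ○ open, literals {p2=1, p3=0, p4=1, p5=1, p6=0}.
  branch 2 (add T ((p5 and p5) iff not p2)):
    T ((p5 and p5) iff not p2): β-rule — branch into T (p5 and p5), T not p2  //  F (p5 and p5), F not p2.
      branch 2.1 (add T (p5 and p5), T not p2):
        T (p5 and p5): α-rule — add T p5, T p5.
        ○ open, literals {p2=0, p5=1}.
      branch 2.2 (add F (p5 and p5), F not p2):
        F (p5 and p5): β-rule — branch into F p5  //  F p5.
          branch 2.2.1 (add F p5):
            ○ open, literals {p2=1, p5=0}.
          branch 2.2.2 (add F p5):
            ○ open, literals {p2=1, p5=0}.
0 branches closed, 9 open.
Each open branch fixes some atoms; the unmentioned ones are free. Counting distinct full assignments: branch {p3=1, p4=0} (p1, p6, p5, p2) contributes 16 new; branch {p2=0, p4=0} (p1, p6, p5, p3) contributes 8 new; branch {p4=0, p6=1} (p1, p5, p2, p3) contributes 4 new; branch {p4=0, p5=0} (p1, p6, p2, p3) contributes 2 new; branch {p2=1, p4=1, p5=1, p6=0} (p1, p3) contributes 4 new; branch {p2=1, p3=0, p4=1, p5=1, p6=0} (p1) contributes 0 new; branch {p2=0, p5=1} (p4, p1, p6, p3) contributes 8 new; branch {p2=1, p5=0} (p4, p1, p6, p3) contributes 8 new; branch {p2=1, p5=0} (p4, p1, p6, p3) contributes 0 new. Total: 50.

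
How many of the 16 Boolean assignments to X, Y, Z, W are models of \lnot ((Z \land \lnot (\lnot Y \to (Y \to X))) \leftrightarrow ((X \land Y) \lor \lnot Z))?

Initial set: {\lnot ((Z \land \lnot (\lnot Y \to (Y \to X))) \leftrightarrow ((X \land Y) \lor \lnot Z))}.
\lnot ((Z \land \lnot (\lnot Y \to (Y \to X))) \leftrightarrow ((X \land Y) \lor \lnot Z)): β-rule — branch into (Z \land \lnot (\lnot Y \to (Y \to X))), \lnot ((X \land Y) \lor \lnot Z)  //  \lnot (Z \land \lnot (\lnot Y \to (Y \to X))), ((X \land Y) \lor \lnot Z).
  branch 1 (add (Z \land \lnot (\lnot Y \to (Y \to X))), \lnot ((X \land Y) \lor \lnot Z)):
    (Z \land \lnot (\lnot Y \to (Y \to X))): α-rule — add Z, \lnot (\lnot Y \to (Y \to X)).
    \lnot ((X \land Y) \lor \lnot Z): α-rule — add \lnot (X \land Y), \lnot \lnot Z.
    \lnot (\lnot Y \to (Y \to X)): α-rule — add \lnot Y, \lnot (Y \to X).
    \lnot (Y \to X): α-rule — add Y, \lnot X.
    × closes — contains both Y and \lnot Y.
  branch 2 (add \lnot (Z \land \lnot (\lnot Y \to (Y \to X))), ((X \land Y) \lor \lnot Z)):
    \lnot (Z \land \lnot (\lnot Y \to (Y \to X))): β-rule — branch into \lnot Z  //  \lnot \lnot (\lnot Y \to (Y \to X)).
      branch 2.1 (add \lnot Z):
        ((X \land Y) \lor \lnot Z): β-rule — branch into (X \land Y)  //  \lnot Z.
          branch 2.1.1 (add (X \land Y)):
            (X \land Y): α-rule — add X, Y.
            ○ open, literals {X=T, Y=T, Z=F}.
          branch 2.1.2 (add \lnot Z):
            ○ open, literals {Z=F}.
      branch 2.2 (add \lnot \lnot (\lnot Y \to (Y \to X))):
        ((X \land Y) \lor \lnot Z): β-rule — branch into (X \land Y)  //  \lnot Z.
          branch 2.2.1 (add (X \land Y)):
            (X \land Y): α-rule — add X, Y.
            \lnot \lnot (\lnot Y \to (Y \to X)): β-rule — branch into \lnot \lnot Y  //  (Y \to X).
              branch 2.2.1.1 (add \lnot \lnot Y):
                ○ open, literals {X=T, Y=T}.
              branch 2.2.1.2 (add (Y \to X)):
                (Y \to X): β-rule — branch into \lnot Y  //  X.
                  branch 2.2.1.2.1 (add \lnot Y):
                    × closes — contains both Y and \lnot Y.
                  branch 2.2.1.2.2 (add X):
                    ○ open, literals {X=T, Y=T}.
          branch 2.2.2 (add \lnot Z):
            \lnot \lnot (\lnot Y \to (Y \to X)): β-rule — branch into \lnot \lnot Y  //  (Y \to X).
              branch 2.2.2.1 (add \lnot \lnot Y):
                ○ open, literals {Y=T, Z=F}.
              branch 2.2.2.2 (add (Y \to X)):
                (Y \to X): β-rule — branch into \lnot Y  //  X.
                  branch 2.2.2.2.1 (add \lnot Y):
                    ○ open, literals {Y=F, Z=F}.
                  branch 2.2.2.2.2 (add X):
                    ○ open, literals {X=T, Z=F}.
2 branches closed, 7 open.
Each open branch fixes some atoms; the unmentioned ones are free. Counting distinct full assignments: branch {X=T, Y=T, Z=F} (W) contributes 2 new; branch {Z=F} (X, Y, W) contributes 6 new; branch {X=T, Y=T} (Z, W) contributes 2 new; branch {X=T, Y=T} (Z, W) contributes 0 new; branch {Y=T, Z=F} (X, W) contributes 0 new; branch {Y=F, Z=F} (X, W) contributes 0 new; branch {X=T, Z=F} (Y, W) contributes 0 new. Total: 10.

10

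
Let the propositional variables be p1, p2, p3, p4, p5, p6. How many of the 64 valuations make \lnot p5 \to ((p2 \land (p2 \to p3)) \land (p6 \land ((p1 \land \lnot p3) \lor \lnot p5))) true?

Initial set: {(\lnot p5 \to ((p2 \land (p2 \to p3)) \land (p6 \land ((p1 \land \lnot p3) \lor \lnot p5))))}.
(\lnot p5 \to ((p2 \land (p2 \to p3)) \land (p6 \land ((p1 \land \lnot p3) \lor \lnot p5)))): β-rule — branch into \lnot \lnot p5  //  ((p2 \land (p2 \to p3)) \land (p6 \land ((p1 \land \lnot p3) \lor \lnot p5))).
  branch 1 (add \lnot \lnot p5):
    ○ open, literals {p5=T}.
  branch 2 (add ((p2 \land (p2 \to p3)) \land (p6 \land ((p1 \land \lnot p3) \lor \lnot p5)))):
    ((p2 \land (p2 \to p3)) \land (p6 \land ((p1 \land \lnot p3) \lor \lnot p5))): α-rule — add (p2 \land (p2 \to p3)), (p6 \land ((p1 \land \lnot p3) \lor \lnot p5)).
    (p2 \land (p2 \to p3)): α-rule — add p2, (p2 \to p3).
    (p6 \land ((p1 \land \lnot p3) \lor \lnot p5)): α-rule — add p6, ((p1 \land \lnot p3) \lor \lnot p5).
    (p2 \to p3): β-rule — branch into \lnot p2  //  p3.
      branch 2.1 (add \lnot p2):
        × closes — contains both p2 and \lnot p2.
      branch 2.2 (add p3):
        ((p1 \land \lnot p3) \lor \lnot p5): β-rule — branch into (p1 \land \lnot p3)  //  \lnot p5.
          branch 2.2.1 (add (p1 \land \lnot p3)):
            (p1 \land \lnot p3): α-rule — add p1, \lnot p3.
            × closes — contains both p3 and \lnot p3.
          branch 2.2.2 (add \lnot p5):
            ○ open, literals {p2=T, p3=T, p5=F, p6=T}.
2 branches closed, 2 open.
Each open branch fixes some atoms; the unmentioned ones are free. Counting distinct full assignments: branch {p5=T} (p1, p2, p3, p4, p6) contributes 32 new; branch {p2=T, p3=T, p5=F, p6=T} (p1, p4) contributes 4 new. Total: 36.

36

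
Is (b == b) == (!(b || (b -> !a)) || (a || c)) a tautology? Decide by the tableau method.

Assume the negation and expand:
Initial set: {!((b == b) == (!(b || (b -> !a)) || (a || c)))}.
!((b == b) == (!(b || (b -> !a)) || (a || c))): β-rule — branch into (b == b), !(!(b || (b -> !a)) || (a || c))  //  !(b == b), (!(b || (b -> !a)) || (a || c)).
  branch 1 (add (b == b), !(!(b || (b -> !a)) || (a || c))):
    !(!(b || (b -> !a)) || (a || c)): α-rule — add !!(b || (b -> !a)), !(a || c).
    !(a || c): α-rule — add !a, !c.
    (b == b): β-rule — branch into b, b  //  !b, !b.
      branch 1.1 (add b, b):
        !!(b || (b -> !a)): β-rule — branch into b  //  (b -> !a).
          branch 1.1.1 (add b):
            ○ open, literals {a=F, b=T, c=F}.
          branch 1.1.2 (add (b -> !a)):
            (b -> !a): β-rule — branch into !b  //  !a.
              branch 1.1.2.1 (add !b):
                × closes — contains both b and !b.
              branch 1.1.2.2 (add !a):
                ○ open, literals {a=F, b=T, c=F}.
      branch 1.2 (add !b, !b):
        !!(b || (b -> !a)): β-rule — branch into b  //  (b -> !a).
          branch 1.2.1 (add b):
            × closes — contains both b and !b.
          branch 1.2.2 (add (b -> !a)):
            (b -> !a): β-rule — branch into !b  //  !a.
              branch 1.2.2.1 (add !b):
                ○ open, literals {a=F, b=F, c=F}.
              branch 1.2.2.2 (add !a):
                ○ open, literals {a=F, b=F, c=F}.
  branch 2 (add !(b == b), (!(b || (b -> !a)) || (a || c))):
    !(b == b): β-rule — branch into b, !b  //  !b, b.
      branch 2.1 (add b, !b):
        × closes — contains both b and !b.
      branch 2.2 (add !b, b):
        × closes — contains both b and !b.
4 branches closed, 4 open.
An open branch gives a countermodel: a=F, b=T, c=F (unmentioned atoms arbitrary); under it the original formula is false.

Not valid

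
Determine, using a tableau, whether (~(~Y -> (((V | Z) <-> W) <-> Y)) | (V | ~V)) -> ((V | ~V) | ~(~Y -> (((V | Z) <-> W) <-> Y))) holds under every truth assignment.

Valid

Assume the negation and expand:
Initial set: {F ((~(~Y -> (((V | Z) <-> W) <-> Y)) | (V | ~V)) -> ((V | ~V) | ~(~Y -> (((V | Z) <-> W) <-> Y))))}.
F ((~(~Y -> (((V | Z) <-> W) <-> Y)) | (V | ~V)) -> ((V | ~V) | ~(~Y -> (((V | Z) <-> W) <-> Y)))): α-rule — add T (~(~Y -> (((V | Z) <-> W) <-> Y)) | (V | ~V)), F ((V | ~V) | ~(~Y -> (((V | Z) <-> W) <-> Y))).
F ((V | ~V) | ~(~Y -> (((V | Z) <-> W) <-> Y))): α-rule — add F (V | ~V), F ~(~Y -> (((V | Z) <-> W) <-> Y)).
F (V | ~V): α-rule — add F V, F ~V.
× closes — contains both V and ~V.
All 1 branch closes.
Every branch closed, so the negation is unsatisfiable and the formula is valid.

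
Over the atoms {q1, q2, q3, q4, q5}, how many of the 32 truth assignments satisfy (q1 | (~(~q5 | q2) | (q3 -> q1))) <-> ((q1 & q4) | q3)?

Initial set: {T ((q1 | (~(~q5 | q2) | (q3 -> q1))) <-> ((q1 & q4) | q3))}.
T ((q1 | (~(~q5 | q2) | (q3 -> q1))) <-> ((q1 & q4) | q3)): β-rule — branch into T (q1 | (~(~q5 | q2) | (q3 -> q1))), T ((q1 & q4) | q3)  //  F (q1 | (~(~q5 | q2) | (q3 -> q1))), F ((q1 & q4) | q3).
  branch 1 (add T (q1 | (~(~q5 | q2) | (q3 -> q1))), T ((q1 & q4) | q3)):
    T (q1 | (~(~q5 | q2) | (q3 -> q1))): β-rule — branch into T q1  //  T (~(~q5 | q2) | (q3 -> q1)).
      branch 1.1 (add T q1):
        T ((q1 & q4) | q3): β-rule — branch into T (q1 & q4)  //  T q3.
          branch 1.1.1 (add T (q1 & q4)):
            T (q1 & q4): α-rule — add T q1, T q4.
            ○ open, literals {q1=T, q4=T}.
          branch 1.1.2 (add T q3):
            ○ open, literals {q1=T, q3=T}.
      branch 1.2 (add T (~(~q5 | q2) | (q3 -> q1))):
        T ((q1 & q4) | q3): β-rule — branch into T (q1 & q4)  //  T q3.
          branch 1.2.1 (add T (q1 & q4)):
            T (q1 & q4): α-rule — add T q1, T q4.
            T (~(~q5 | q2) | (q3 -> q1)): β-rule — branch into T ~(~q5 | q2)  //  T (q3 -> q1).
              branch 1.2.1.1 (add T ~(~q5 | q2)):
                T ~(~q5 | q2): α-rule — add F ~q5, F q2.
                ○ open, literals {q1=T, q2=F, q4=T, q5=T}.
              branch 1.2.1.2 (add T (q3 -> q1)):
                T (q3 -> q1): β-rule — branch into F q3  //  T q1.
                  branch 1.2.1.2.1 (add F q3):
                    ○ open, literals {q1=T, q3=F, q4=T}.
                  branch 1.2.1.2.2 (add T q1):
                    ○ open, literals {q1=T, q4=T}.
          branch 1.2.2 (add T q3):
            T (~(~q5 | q2) | (q3 -> q1)): β-rule — branch into T ~(~q5 | q2)  //  T (q3 -> q1).
              branch 1.2.2.1 (add T ~(~q5 | q2)):
                T ~(~q5 | q2): α-rule — add F ~q5, F q2.
                ○ open, literals {q2=F, q3=T, q5=T}.
              branch 1.2.2.2 (add T (q3 -> q1)):
                T (q3 -> q1): β-rule — branch into F q3  //  T q1.
                  branch 1.2.2.2.1 (add F q3):
                    × closes — contains both q3 and ~q3.
                  branch 1.2.2.2.2 (add T q1):
                    ○ open, literals {q1=T, q3=T}.
  branch 2 (add F (q1 | (~(~q5 | q2) | (q3 -> q1))), F ((q1 & q4) | q3)):
    F (q1 | (~(~q5 | q2) | (q3 -> q1))): α-rule — add F q1, F (~(~q5 | q2) | (q3 -> q1)).
    F ((q1 & q4) | q3): α-rule — add F (q1 & q4), F q3.
    F (~(~q5 | q2) | (q3 -> q1)): α-rule — add F ~(~q5 | q2), F (q3 -> q1).
    F (q3 -> q1): α-rule — add T q3, F q1.
    × closes — contains both q3 and ~q3.
2 branches closed, 7 open.
Each open branch fixes some atoms; the unmentioned ones are free. Counting distinct full assignments: branch {q1=T, q4=T} (q2, q3, q5) contributes 8 new; branch {q1=T, q3=T} (q2, q4, q5) contributes 4 new; branch {q1=T, q2=F, q4=T, q5=T} (q3) contributes 0 new; branch {q1=T, q3=F, q4=T} (q2, q5) contributes 0 new; branch {q1=T, q4=T} (q2, q3, q5) contributes 0 new; branch {q2=F, q3=T, q5=T} (q1, q4) contributes 2 new; branch {q1=T, q3=T} (q2, q4, q5) contributes 0 new. Total: 14.

14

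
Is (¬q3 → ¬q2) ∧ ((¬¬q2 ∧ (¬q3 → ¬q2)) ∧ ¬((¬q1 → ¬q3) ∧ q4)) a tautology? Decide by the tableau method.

Assume the negation and expand:
Initial set: {¬((¬q3 → ¬q2) ∧ ((¬¬q2 ∧ (¬q3 → ¬q2)) ∧ ¬((¬q1 → ¬q3) ∧ q4)))}.
¬((¬q3 → ¬q2) ∧ ((¬¬q2 ∧ (¬q3 → ¬q2)) ∧ ¬((¬q1 → ¬q3) ∧ q4))): β-rule — branch into ¬(¬q3 → ¬q2)  //  ¬((¬¬q2 ∧ (¬q3 → ¬q2)) ∧ ¬((¬q1 → ¬q3) ∧ q4)).
  branch 1 (add ¬(¬q3 → ¬q2)):
    ¬(¬q3 → ¬q2): α-rule — add ¬q3, ¬¬q2.
    ○ open, literals {q2=1, q3=0}.
  branch 2 (add ¬((¬¬q2 ∧ (¬q3 → ¬q2)) ∧ ¬((¬q1 → ¬q3) ∧ q4))):
    ¬((¬¬q2 ∧ (¬q3 → ¬q2)) ∧ ¬((¬q1 → ¬q3) ∧ q4)): β-rule — branch into ¬(¬¬q2 ∧ (¬q3 → ¬q2))  //  ¬¬((¬q1 → ¬q3) ∧ q4).
      branch 2.1 (add ¬(¬¬q2 ∧ (¬q3 → ¬q2))):
        ¬(¬¬q2 ∧ (¬q3 → ¬q2)): β-rule — branch into ¬¬¬q2  //  ¬(¬q3 → ¬q2).
          branch 2.1.1 (add ¬¬¬q2):
            ¬¬¬q2: drop double negation, giving ¬q2.
            ○ open, literals {q2=0}.
          branch 2.1.2 (add ¬(¬q3 → ¬q2)):
            ¬(¬q3 → ¬q2): α-rule — add ¬q3, ¬¬q2.
            ○ open, literals {q2=1, q3=0}.
      branch 2.2 (add ¬¬((¬q1 → ¬q3) ∧ q4)):
        ¬¬((¬q1 → ¬q3) ∧ q4): α-rule — add (¬q1 → ¬q3), q4.
        (¬q1 → ¬q3): β-rule — branch into ¬¬q1  //  ¬q3.
          branch 2.2.1 (add ¬¬q1):
            ○ open, literals {q1=1, q4=1}.
          branch 2.2.2 (add ¬q3):
            ○ open, literals {q3=0, q4=1}.
0 branches closed, 5 open.
An open branch gives a countermodel: q2=1, q3=0 (unmentioned atoms arbitrary); under it the original formula is false.

Not valid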